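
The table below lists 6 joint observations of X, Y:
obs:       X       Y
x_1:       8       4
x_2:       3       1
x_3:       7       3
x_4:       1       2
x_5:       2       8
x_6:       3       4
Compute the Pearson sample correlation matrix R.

Step 1 — column means:
  mean(X) = (8 + 3 + 7 + 1 + 2 + 3) / 6 = 24/6 = 4
  mean(Y) = (4 + 1 + 3 + 2 + 8 + 4) / 6 = 22/6 = 3.6667

Step 2 — sample variances and covariances s[i,j] = (1/(n-1)) · Σ_k (x_{k,i} - mean_i) · (x_{k,j} - mean_j), with n-1 = 5:
  s[X,X] = ((4)·(4) + (-1)·(-1) + (3)·(3) + (-3)·(-3) + (-2)·(-2) + (-1)·(-1)) / 5 = 40/5 = 8
  s[X,Y] = ((4)·(0.3333) + (-1)·(-2.6667) + (3)·(-0.6667) + (-3)·(-1.6667) + (-2)·(4.3333) + (-1)·(0.3333)) / 5 = -2/5 = -0.4
  s[Y,Y] = ((0.3333)·(0.3333) + (-2.6667)·(-2.6667) + (-0.6667)·(-0.6667) + (-1.6667)·(-1.6667) + (4.3333)·(4.3333) + (0.3333)·(0.3333)) / 5 = 29.3333/5 = 5.8667
  Sample standard deviations s_i = √(s[i,i]):
  s(X) = √(8) = 2.8284
  s(Y) = √(5.8667) = 2.4221

Step 3 — r_{ij} = s_{ij} / (s_i · s_j):
  r[X,X] = 1 (diagonal).
  r[X,Y] = -0.4 / (2.8284 · 2.4221) = -0.4 / 6.8508 = -0.0584
  r[Y,Y] = 1 (diagonal).

R is symmetric with unit diagonal. Assembling:

R = [[1, -0.0584],
 [-0.0584, 1]]


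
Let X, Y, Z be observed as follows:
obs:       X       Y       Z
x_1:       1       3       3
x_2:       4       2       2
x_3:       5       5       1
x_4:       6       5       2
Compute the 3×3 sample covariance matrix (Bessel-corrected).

Step 1 — column means:
  mean(X) = (1 + 4 + 5 + 6) / 4 = 16/4 = 4
  mean(Y) = (3 + 2 + 5 + 5) / 4 = 15/4 = 3.75
  mean(Z) = (3 + 2 + 1 + 2) / 4 = 8/4 = 2

Step 2 — sample covariance S[i,j] = (1/(n-1)) · Σ_k (x_{k,i} - mean_i) · (x_{k,j} - mean_j), with n-1 = 3.
  S[X,X] = ((-3)·(-3) + (0)·(0) + (1)·(1) + (2)·(2)) / 3 = 14/3 = 4.6667
  S[X,Y] = ((-3)·(-0.75) + (0)·(-1.75) + (1)·(1.25) + (2)·(1.25)) / 3 = 6/3 = 2
  S[X,Z] = ((-3)·(1) + (0)·(0) + (1)·(-1) + (2)·(0)) / 3 = -4/3 = -1.3333
  S[Y,Y] = ((-0.75)·(-0.75) + (-1.75)·(-1.75) + (1.25)·(1.25) + (1.25)·(1.25)) / 3 = 6.75/3 = 2.25
  S[Y,Z] = ((-0.75)·(1) + (-1.75)·(0) + (1.25)·(-1) + (1.25)·(0)) / 3 = -2/3 = -0.6667
  S[Z,Z] = ((1)·(1) + (0)·(0) + (-1)·(-1) + (0)·(0)) / 3 = 2/3 = 0.6667

S is symmetric (S[j,i] = S[i,j]). Assembling:

S = [[4.6667, 2, -1.3333],
 [2, 2.25, -0.6667],
 [-1.3333, -0.6667, 0.6667]]


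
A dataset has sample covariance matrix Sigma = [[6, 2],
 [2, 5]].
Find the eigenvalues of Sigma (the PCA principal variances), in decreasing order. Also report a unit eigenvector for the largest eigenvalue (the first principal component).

Step 1 — characteristic polynomial of 2×2 Sigma:
  det(Sigma - λI) = λ² - trace · λ + det = 0.
  trace = 6 + 5 = 11, det = 6·5 - (2)² = 26.
Step 2 — discriminant:
  Δ = trace² - 4·det = 121 - 104 = 17.
Step 3 — eigenvalues:
  λ = (trace ± √Δ)/2 = (11 ± 4.1231)/2,
  λ_1 = 7.5616,  λ_2 = 3.4384.

Step 4 — unit eigenvector for λ_1: solve (Sigma - λ_1 I)v = 0. First row:
  (6 - 7.5616)·v_x + (2)·v_y = 0, i.e. (-1.5616)·v_x + (2)·v_y = 0,
  so v ∝ (b, λ_1 - a) = (2, 1.5616) = u.
  ||u|| = √((2)² + (1.5616)²) = √(6.4384) ≈ 2.5374,
  v_1 = u/||u|| ≈ (0.7882, 0.6154) (||v_1|| = 1).

λ_1 = 7.5616,  λ_2 = 3.4384;  v_1 ≈ (0.7882, 0.6154)


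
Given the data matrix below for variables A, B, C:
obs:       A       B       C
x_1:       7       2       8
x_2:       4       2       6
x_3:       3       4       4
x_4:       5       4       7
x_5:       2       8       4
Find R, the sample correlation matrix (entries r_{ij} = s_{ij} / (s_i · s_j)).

Step 1 — column means:
  mean(A) = (7 + 4 + 3 + 5 + 2) / 5 = 21/5 = 4.2
  mean(B) = (2 + 2 + 4 + 4 + 8) / 5 = 20/5 = 4
  mean(C) = (8 + 6 + 4 + 7 + 4) / 5 = 29/5 = 5.8

Step 2 — sample variances and covariances s[i,j] = (1/(n-1)) · Σ_k (x_{k,i} - mean_i) · (x_{k,j} - mean_j), with n-1 = 4:
  s[A,A] = ((2.8)·(2.8) + (-0.2)·(-0.2) + (-1.2)·(-1.2) + (0.8)·(0.8) + (-2.2)·(-2.2)) / 4 = 14.8/4 = 3.7
  s[A,B] = ((2.8)·(-2) + (-0.2)·(-2) + (-1.2)·(0) + (0.8)·(0) + (-2.2)·(4)) / 4 = -14/4 = -3.5
  s[A,C] = ((2.8)·(2.2) + (-0.2)·(0.2) + (-1.2)·(-1.8) + (0.8)·(1.2) + (-2.2)·(-1.8)) / 4 = 13.2/4 = 3.3
  s[B,B] = ((-2)·(-2) + (-2)·(-2) + (0)·(0) + (0)·(0) + (4)·(4)) / 4 = 24/4 = 6
  s[B,C] = ((-2)·(2.2) + (-2)·(0.2) + (0)·(-1.8) + (0)·(1.2) + (4)·(-1.8)) / 4 = -12/4 = -3
  s[C,C] = ((2.2)·(2.2) + (0.2)·(0.2) + (-1.8)·(-1.8) + (1.2)·(1.2) + (-1.8)·(-1.8)) / 4 = 12.8/4 = 3.2
  Sample standard deviations s_i = √(s[i,i]):
  s(A) = √(3.7) = 1.9235
  s(B) = √(6) = 2.4495
  s(C) = √(3.2) = 1.7889

Step 3 — r_{ij} = s_{ij} / (s_i · s_j):
  r[A,A] = 1 (diagonal).
  r[A,B] = -3.5 / (1.9235 · 2.4495) = -3.5 / 4.7117 = -0.7428
  r[A,C] = 3.3 / (1.9235 · 1.7889) = 3.3 / 3.4409 = 0.959
  r[B,B] = 1 (diagonal).
  r[B,C] = -3 / (2.4495 · 1.7889) = -3 / 4.3818 = -0.6847
  r[C,C] = 1 (diagonal).

R is symmetric with unit diagonal. Assembling:

R = [[1, -0.7428, 0.959],
 [-0.7428, 1, -0.6847],
 [0.959, -0.6847, 1]]


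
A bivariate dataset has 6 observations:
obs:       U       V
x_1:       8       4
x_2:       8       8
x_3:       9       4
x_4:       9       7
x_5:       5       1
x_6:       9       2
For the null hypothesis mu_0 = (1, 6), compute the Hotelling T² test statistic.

Step 1 — sample mean vector:
  mean(U) = (8 + 8 + 9 + 9 + 5 + 9) / 6 = 48/6 = 8
  mean(V) = (4 + 8 + 4 + 7 + 1 + 2) / 6 = 26/6 = 4.3333
  x̄ = (8, 4.3333),  deviation x̄ - mu_0 = (8, 4.3333) - (1, 6) = (7, -1.6667).

Step 2 — sample covariance matrix, S[i,j] = (1/(n-1)) · Σ_k (x_{k,i} - mean_i) · (x_{k,j} - mean_j), divisor n-1 = 5:
  S[U,U] = ((0)·(0) + (0)·(0) + (1)·(1) + (1)·(1) + (-3)·(-3) + (1)·(1)) / 5 = 12/5 = 2.4
  S[U,V] = ((0)·(-0.3333) + (0)·(3.6667) + (1)·(-0.3333) + (1)·(2.6667) + (-3)·(-3.3333) + (1)·(-2.3333)) / 5 = 10/5 = 2
  S[V,V] = ((-0.3333)·(-0.3333) + (3.6667)·(3.6667) + (-0.3333)·(-0.3333) + (2.6667)·(2.6667) + (-3.3333)·(-3.3333) + (-2.3333)·(-2.3333)) / 5 = 37.3333/5 = 7.4667
  S = [[2.4, 2],
 [2, 7.4667]].

Step 3 — invert S. det(S) = 2.4·7.4667 - (2)² = 13.92.
  S^{-1} = (1/det) · [[d, -b], [-b, a]] = [[0.5364, -0.1437],
 [-0.1437, 0.1724]].

Step 4 — quadratic form (x̄ - mu_0)^T · S^{-1} · (x̄ - mu_0):
  S^{-1} · (x̄ - mu_0) = (3.9943, -1.2931),
  (x̄ - mu_0)^T · [...] = (7)·(3.9943) + (-1.6667)·(-1.2931) = 30.1149.

Step 5 — scale by n: T² = 6 · 30.1149 = 180.6897.

T² ≈ 180.6897


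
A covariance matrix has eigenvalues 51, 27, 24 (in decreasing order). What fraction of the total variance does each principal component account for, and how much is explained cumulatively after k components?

Step 1 — total variance = trace(Sigma) = Σ λ_i = 51 + 27 + 24 = 102.

Step 2 — fraction explained by component i = λ_i / Σ λ:
  PC1: 51/102 = 0.5
  PC2: 27/102 = 0.2647
  PC3: 24/102 = 0.2353

Step 3 — cumulative fraction after k components = (λ_1 + ... + λ_k) / Σ λ:
  k = 1: 51/102 = 0.5
  k = 2: (51 + 27)/102 = 78/102 = 0.7647
  k = 3: (51 + 27 + 24)/102 = 102/102 = 1

Summary (fraction, with percent):

explained: PC1 0.5 (50%), PC2 0.2647 (26.47%), PC3 0.2353 (23.53%);  cumulative: 0.5, 0.7647, 1


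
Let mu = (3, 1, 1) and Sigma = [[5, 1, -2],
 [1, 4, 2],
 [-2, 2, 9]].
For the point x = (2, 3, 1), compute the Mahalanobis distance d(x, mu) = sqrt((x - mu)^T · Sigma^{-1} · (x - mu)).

Step 1 — centre the observation: (x - mu) = (-1, 2, 0).

Step 2 — invert Sigma (cofactor / det for 3×3, or solve directly):
  Sigma^{-1} = [[0.252, -0.1024, 0.0787],
 [-0.1024, 0.3228, -0.0945],
 [0.0787, -0.0945, 0.1496]].

Step 3 — form the quadratic (x - mu)^T · Sigma^{-1} · (x - mu):
  Sigma^{-1} · (x - mu) = (-0.4567, 0.748, -0.2677).
  (x - mu)^T · [Sigma^{-1} · (x - mu)] = (-1)·(-0.4567) + (2)·(0.748) + (0)·(-0.2677) = 1.9528.

Step 4 — take square root: d = √(1.9528) ≈ 1.3974.

d(x, mu) = √(1.9528) ≈ 1.3974


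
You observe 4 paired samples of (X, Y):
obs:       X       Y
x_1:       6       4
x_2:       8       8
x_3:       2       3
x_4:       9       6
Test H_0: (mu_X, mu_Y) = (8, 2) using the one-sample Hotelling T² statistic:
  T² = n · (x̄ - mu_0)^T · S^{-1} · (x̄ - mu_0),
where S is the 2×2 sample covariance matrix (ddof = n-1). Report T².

Step 1 — sample mean vector:
  mean(X) = (6 + 8 + 2 + 9) / 4 = 25/4 = 6.25
  mean(Y) = (4 + 8 + 3 + 6) / 4 = 21/4 = 5.25
  x̄ = (6.25, 5.25),  deviation x̄ - mu_0 = (6.25, 5.25) - (8, 2) = (-1.75, 3.25).

Step 2 — sample covariance matrix, S[i,j] = (1/(n-1)) · Σ_k (x_{k,i} - mean_i) · (x_{k,j} - mean_j), divisor n-1 = 3:
  S[X,X] = ((-0.25)·(-0.25) + (1.75)·(1.75) + (-4.25)·(-4.25) + (2.75)·(2.75)) / 3 = 28.75/3 = 9.5833
  S[X,Y] = ((-0.25)·(-1.25) + (1.75)·(2.75) + (-4.25)·(-2.25) + (2.75)·(0.75)) / 3 = 16.75/3 = 5.5833
  S[Y,Y] = ((-1.25)·(-1.25) + (2.75)·(2.75) + (-2.25)·(-2.25) + (0.75)·(0.75)) / 3 = 14.75/3 = 4.9167
  S = [[9.5833, 5.5833],
 [5.5833, 4.9167]].

Step 3 — invert S. det(S) = 9.5833·4.9167 - (5.5833)² = 15.9444.
  S^{-1} = (1/det) · [[d, -b], [-b, a]] = [[0.3084, -0.3502],
 [-0.3502, 0.601]].

Step 4 — quadratic form (x̄ - mu_0)^T · S^{-1} · (x̄ - mu_0):
  S^{-1} · (x̄ - mu_0) = (-1.6777, 2.5662),
  (x̄ - mu_0)^T · [...] = (-1.75)·(-1.6777) + (3.25)·(2.5662) = 11.2761.

Step 5 — scale by n: T² = 4 · 11.2761 = 45.1045.

T² ≈ 45.1045


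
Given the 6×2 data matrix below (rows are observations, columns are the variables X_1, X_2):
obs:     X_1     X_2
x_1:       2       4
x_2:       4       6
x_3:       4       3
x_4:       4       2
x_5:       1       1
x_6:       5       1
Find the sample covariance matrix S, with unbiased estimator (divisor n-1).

Step 1 — column means:
  mean(X_1) = (2 + 4 + 4 + 4 + 1 + 5) / 6 = 20/6 = 3.3333
  mean(X_2) = (4 + 6 + 3 + 2 + 1 + 1) / 6 = 17/6 = 2.8333

Step 2 — sample covariance S[i,j] = (1/(n-1)) · Σ_k (x_{k,i} - mean_i) · (x_{k,j} - mean_j), with n-1 = 5.
  S[X_1,X_1] = ((-1.3333)·(-1.3333) + (0.6667)·(0.6667) + (0.6667)·(0.6667) + (0.6667)·(0.6667) + (-2.3333)·(-2.3333) + (1.6667)·(1.6667)) / 5 = 11.3333/5 = 2.2667
  S[X_1,X_2] = ((-1.3333)·(1.1667) + (0.6667)·(3.1667) + (0.6667)·(0.1667) + (0.6667)·(-0.8333) + (-2.3333)·(-1.8333) + (1.6667)·(-1.8333)) / 5 = 1.3333/5 = 0.2667
  S[X_2,X_2] = ((1.1667)·(1.1667) + (3.1667)·(3.1667) + (0.1667)·(0.1667) + (-0.8333)·(-0.8333) + (-1.8333)·(-1.8333) + (-1.8333)·(-1.8333)) / 5 = 18.8333/5 = 3.7667

S is symmetric (S[j,i] = S[i,j]). Assembling:

S = [[2.2667, 0.2667],
 [0.2667, 3.7667]]


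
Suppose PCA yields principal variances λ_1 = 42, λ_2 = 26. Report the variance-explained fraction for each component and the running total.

Step 1 — total variance = trace(Sigma) = Σ λ_i = 42 + 26 = 68.

Step 2 — fraction explained by component i = λ_i / Σ λ:
  PC1: 42/68 = 0.6176
  PC2: 26/68 = 0.3824

Step 3 — cumulative fraction after k components = (λ_1 + ... + λ_k) / Σ λ:
  k = 1: 42/68 = 0.6176
  k = 2: (42 + 26)/68 = 68/68 = 1

Summary (fraction, with percent):

explained: PC1 0.6176 (61.76%), PC2 0.3824 (38.24%);  cumulative: 0.6176, 1


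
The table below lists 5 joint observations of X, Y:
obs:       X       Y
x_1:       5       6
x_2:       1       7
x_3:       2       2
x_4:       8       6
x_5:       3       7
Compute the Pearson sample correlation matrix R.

Step 1 — column means:
  mean(X) = (5 + 1 + 2 + 8 + 3) / 5 = 19/5 = 3.8
  mean(Y) = (6 + 7 + 2 + 6 + 7) / 5 = 28/5 = 5.6

Step 2 — sample variances and covariances s[i,j] = (1/(n-1)) · Σ_k (x_{k,i} - mean_i) · (x_{k,j} - mean_j), with n-1 = 4:
  s[X,X] = ((1.2)·(1.2) + (-2.8)·(-2.8) + (-1.8)·(-1.8) + (4.2)·(4.2) + (-0.8)·(-0.8)) / 4 = 30.8/4 = 7.7
  s[X,Y] = ((1.2)·(0.4) + (-2.8)·(1.4) + (-1.8)·(-3.6) + (4.2)·(0.4) + (-0.8)·(1.4)) / 4 = 3.6/4 = 0.9
  s[Y,Y] = ((0.4)·(0.4) + (1.4)·(1.4) + (-3.6)·(-3.6) + (0.4)·(0.4) + (1.4)·(1.4)) / 4 = 17.2/4 = 4.3
  Sample standard deviations s_i = √(s[i,i]):
  s(X) = √(7.7) = 2.7749
  s(Y) = √(4.3) = 2.0736

Step 3 — r_{ij} = s_{ij} / (s_i · s_j):
  r[X,X] = 1 (diagonal).
  r[X,Y] = 0.9 / (2.7749 · 2.0736) = 0.9 / 5.7541 = 0.1564
  r[Y,Y] = 1 (diagonal).

R is symmetric with unit diagonal. Assembling:

R = [[1, 0.1564],
 [0.1564, 1]]


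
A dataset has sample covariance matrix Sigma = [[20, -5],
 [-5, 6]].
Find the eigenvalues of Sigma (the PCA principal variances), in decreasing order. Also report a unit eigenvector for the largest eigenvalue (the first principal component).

Step 1 — characteristic polynomial of 2×2 Sigma:
  det(Sigma - λI) = λ² - trace · λ + det = 0.
  trace = 20 + 6 = 26, det = 20·6 - (-5)² = 95.
Step 2 — discriminant:
  Δ = trace² - 4·det = 676 - 380 = 296.
Step 3 — eigenvalues:
  λ = (trace ± √Δ)/2 = (26 ± 17.2047)/2,
  λ_1 = 21.6023,  λ_2 = 4.3977.

Step 4 — unit eigenvector for λ_1: solve (Sigma - λ_1 I)v = 0. First row:
  (20 - 21.6023)·v_x + (-5)·v_y = 0, i.e. (-1.6023)·v_x + (-5)·v_y = 0,
  so v ∝ (b, λ_1 - a) = (-5, 1.6023); multiply by -1 so the first entry is positive: u = (5, -1.6023).
  ||u|| = √((5)² + (-1.6023)²) = √(27.5674) ≈ 5.2505,
  v_1 = u/||u|| ≈ (0.9523, -0.3052) (||v_1|| = 1).

λ_1 = 21.6023,  λ_2 = 4.3977;  v_1 ≈ (0.9523, -0.3052)


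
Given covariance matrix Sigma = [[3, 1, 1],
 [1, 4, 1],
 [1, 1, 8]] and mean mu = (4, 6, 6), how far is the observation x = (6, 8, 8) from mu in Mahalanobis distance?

Step 1 — centre the observation: (x - mu) = (2, 2, 2).

Step 2 — invert Sigma (cofactor / det for 3×3, or solve directly):
  Sigma^{-1} = [[0.3735, -0.0843, -0.0361],
 [-0.0843, 0.2771, -0.0241],
 [-0.0361, -0.0241, 0.1325]].

Step 3 — form the quadratic (x - mu)^T · Sigma^{-1} · (x - mu):
  Sigma^{-1} · (x - mu) = (0.506, 0.3373, 0.1446).
  (x - mu)^T · [Sigma^{-1} · (x - mu)] = (2)·(0.506) + (2)·(0.3373) + (2)·(0.1446) = 1.9759.

Step 4 — take square root: d = √(1.9759) ≈ 1.4057.

d(x, mu) = √(1.9759) ≈ 1.4057


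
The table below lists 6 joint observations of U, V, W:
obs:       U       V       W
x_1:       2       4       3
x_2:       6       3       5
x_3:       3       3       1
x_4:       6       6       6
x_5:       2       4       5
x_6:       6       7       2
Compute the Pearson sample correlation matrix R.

Step 1 — column means:
  mean(U) = (2 + 6 + 3 + 6 + 2 + 6) / 6 = 25/6 = 4.1667
  mean(V) = (4 + 3 + 3 + 6 + 4 + 7) / 6 = 27/6 = 4.5
  mean(W) = (3 + 5 + 1 + 6 + 5 + 2) / 6 = 22/6 = 3.6667

Step 2 — sample variances and covariances s[i,j] = (1/(n-1)) · Σ_k (x_{k,i} - mean_i) · (x_{k,j} - mean_j), with n-1 = 5:
  s[U,U] = ((-2.1667)·(-2.1667) + (1.8333)·(1.8333) + (-1.1667)·(-1.1667) + (1.8333)·(1.8333) + (-2.1667)·(-2.1667) + (1.8333)·(1.8333)) / 5 = 20.8333/5 = 4.1667
  s[U,V] = ((-2.1667)·(-0.5) + (1.8333)·(-1.5) + (-1.1667)·(-1.5) + (1.8333)·(1.5) + (-2.1667)·(-0.5) + (1.8333)·(2.5)) / 5 = 8.5/5 = 1.7
  s[U,W] = ((-2.1667)·(-0.6667) + (1.8333)·(1.3333) + (-1.1667)·(-2.6667) + (1.8333)·(2.3333) + (-2.1667)·(1.3333) + (1.8333)·(-1.6667)) / 5 = 5.3333/5 = 1.0667
  s[V,V] = ((-0.5)·(-0.5) + (-1.5)·(-1.5) + (-1.5)·(-1.5) + (1.5)·(1.5) + (-0.5)·(-0.5) + (2.5)·(2.5)) / 5 = 13.5/5 = 2.7
  s[V,W] = ((-0.5)·(-0.6667) + (-1.5)·(1.3333) + (-1.5)·(-2.6667) + (1.5)·(2.3333) + (-0.5)·(1.3333) + (2.5)·(-1.6667)) / 5 = 1/5 = 0.2
  s[W,W] = ((-0.6667)·(-0.6667) + (1.3333)·(1.3333) + (-2.6667)·(-2.6667) + (2.3333)·(2.3333) + (1.3333)·(1.3333) + (-1.6667)·(-1.6667)) / 5 = 19.3333/5 = 3.8667
  Sample standard deviations s_i = √(s[i,i]):
  s(U) = √(4.1667) = 2.0412
  s(V) = √(2.7) = 1.6432
  s(W) = √(3.8667) = 1.9664

Step 3 — r_{ij} = s_{ij} / (s_i · s_j):
  r[U,U] = 1 (diagonal).
  r[U,V] = 1.7 / (2.0412 · 1.6432) = 1.7 / 3.3541 = 0.5068
  r[U,W] = 1.0667 / (2.0412 · 1.9664) = 1.0667 / 4.0139 = 0.2657
  r[V,V] = 1 (diagonal).
  r[V,W] = 0.2 / (1.6432 · 1.9664) = 0.2 / 3.2311 = 0.0619
  r[W,W] = 1 (diagonal).

R is symmetric with unit diagonal. Assembling:

R = [[1, 0.5068, 0.2657],
 [0.5068, 1, 0.0619],
 [0.2657, 0.0619, 1]]


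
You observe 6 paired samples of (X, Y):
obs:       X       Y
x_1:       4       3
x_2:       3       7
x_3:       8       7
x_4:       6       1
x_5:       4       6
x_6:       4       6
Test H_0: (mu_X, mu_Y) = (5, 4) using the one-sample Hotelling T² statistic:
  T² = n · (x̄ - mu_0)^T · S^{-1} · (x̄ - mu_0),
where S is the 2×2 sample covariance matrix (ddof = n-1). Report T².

Step 1 — sample mean vector:
  mean(X) = (4 + 3 + 8 + 6 + 4 + 4) / 6 = 29/6 = 4.8333
  mean(Y) = (3 + 7 + 7 + 1 + 6 + 6) / 6 = 30/6 = 5
  x̄ = (4.8333, 5),  deviation x̄ - mu_0 = (4.8333, 5) - (5, 4) = (-0.1667, 1).

Step 2 — sample covariance matrix, S[i,j] = (1/(n-1)) · Σ_k (x_{k,i} - mean_i) · (x_{k,j} - mean_j), divisor n-1 = 5:
  S[X,X] = ((-0.8333)·(-0.8333) + (-1.8333)·(-1.8333) + (3.1667)·(3.1667) + (1.1667)·(1.1667) + (-0.8333)·(-0.8333) + (-0.8333)·(-0.8333)) / 5 = 16.8333/5 = 3.3667
  S[X,Y] = ((-0.8333)·(-2) + (-1.8333)·(2) + (3.1667)·(2) + (1.1667)·(-4) + (-0.8333)·(1) + (-0.8333)·(1)) / 5 = -2/5 = -0.4
  S[Y,Y] = ((-2)·(-2) + (2)·(2) + (2)·(2) + (-4)·(-4) + (1)·(1) + (1)·(1)) / 5 = 30/5 = 6
  S = [[3.3667, -0.4],
 [-0.4, 6]].

Step 3 — invert S. det(S) = 3.3667·6 - (-0.4)² = 20.04.
  S^{-1} = (1/det) · [[d, -b], [-b, a]] = [[0.2994, 0.02],
 [0.02, 0.168]].

Step 4 — quadratic form (x̄ - mu_0)^T · S^{-1} · (x̄ - mu_0):
  S^{-1} · (x̄ - mu_0) = (-0.0299, 0.1647),
  (x̄ - mu_0)^T · [...] = (-0.1667)·(-0.0299) + (1)·(0.1647) = 0.1697.

Step 5 — scale by n: T² = 6 · 0.1697 = 1.018.

T² ≈ 1.018


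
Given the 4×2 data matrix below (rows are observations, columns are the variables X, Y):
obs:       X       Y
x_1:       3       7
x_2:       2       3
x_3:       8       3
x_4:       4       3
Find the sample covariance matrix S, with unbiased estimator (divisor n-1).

Step 1 — column means:
  mean(X) = (3 + 2 + 8 + 4) / 4 = 17/4 = 4.25
  mean(Y) = (7 + 3 + 3 + 3) / 4 = 16/4 = 4

Step 2 — sample covariance S[i,j] = (1/(n-1)) · Σ_k (x_{k,i} - mean_i) · (x_{k,j} - mean_j), with n-1 = 3.
  S[X,X] = ((-1.25)·(-1.25) + (-2.25)·(-2.25) + (3.75)·(3.75) + (-0.25)·(-0.25)) / 3 = 20.75/3 = 6.9167
  S[X,Y] = ((-1.25)·(3) + (-2.25)·(-1) + (3.75)·(-1) + (-0.25)·(-1)) / 3 = -5/3 = -1.6667
  S[Y,Y] = ((3)·(3) + (-1)·(-1) + (-1)·(-1) + (-1)·(-1)) / 3 = 12/3 = 4

S is symmetric (S[j,i] = S[i,j]). Assembling:

S = [[6.9167, -1.6667],
 [-1.6667, 4]]


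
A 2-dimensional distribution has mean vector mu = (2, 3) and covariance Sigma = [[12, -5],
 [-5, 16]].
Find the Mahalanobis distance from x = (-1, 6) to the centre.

Step 1 — centre the observation: (x - mu) = (-3, 3).

Step 2 — invert Sigma. det(Sigma) = 12·16 - (-5)² = 167.
  Sigma^{-1} = (1/det) · [[d, -b], [-b, a]] = [[0.0958, 0.0299],
 [0.0299, 0.0719]].

Step 3 — form the quadratic (x - mu)^T · Sigma^{-1} · (x - mu):
  Sigma^{-1} · (x - mu) = (-0.1976, 0.1257).
  (x - mu)^T · [Sigma^{-1} · (x - mu)] = (-3)·(-0.1976) + (3)·(0.1257) = 0.9701.

Step 4 — take square root: d = √(0.9701) ≈ 0.9849.

d(x, mu) = √(0.9701) ≈ 0.9849


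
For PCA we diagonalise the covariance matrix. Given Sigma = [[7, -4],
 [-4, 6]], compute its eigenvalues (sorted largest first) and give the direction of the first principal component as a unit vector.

Step 1 — characteristic polynomial of 2×2 Sigma:
  det(Sigma - λI) = λ² - trace · λ + det = 0.
  trace = 7 + 6 = 13, det = 7·6 - (-4)² = 26.
Step 2 — discriminant:
  Δ = trace² - 4·det = 169 - 104 = 65.
Step 3 — eigenvalues:
  λ = (trace ± √Δ)/2 = (13 ± 8.0623)/2,
  λ_1 = 10.5311,  λ_2 = 2.4689.

Step 4 — unit eigenvector for λ_1: solve (Sigma - λ_1 I)v = 0. First row:
  (7 - 10.5311)·v_x + (-4)·v_y = 0, i.e. (-3.5311)·v_x + (-4)·v_y = 0,
  so v ∝ (b, λ_1 - a) = (-4, 3.5311); multiply by -1 so the first entry is positive: u = (4, -3.5311).
  ||u|| = √((4)² + (-3.5311)²) = √(28.4689) ≈ 5.3356,
  v_1 = u/||u|| ≈ (0.7497, -0.6618) (||v_1|| = 1).

λ_1 = 10.5311,  λ_2 = 2.4689;  v_1 ≈ (0.7497, -0.6618)


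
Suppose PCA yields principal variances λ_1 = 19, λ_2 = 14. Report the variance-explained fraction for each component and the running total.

Step 1 — total variance = trace(Sigma) = Σ λ_i = 19 + 14 = 33.

Step 2 — fraction explained by component i = λ_i / Σ λ:
  PC1: 19/33 = 0.5758
  PC2: 14/33 = 0.4242

Step 3 — cumulative fraction after k components = (λ_1 + ... + λ_k) / Σ λ:
  k = 1: 19/33 = 0.5758
  k = 2: (19 + 14)/33 = 33/33 = 1

Summary (fraction, with percent):

explained: PC1 0.5758 (57.58%), PC2 0.4242 (42.42%);  cumulative: 0.5758, 1


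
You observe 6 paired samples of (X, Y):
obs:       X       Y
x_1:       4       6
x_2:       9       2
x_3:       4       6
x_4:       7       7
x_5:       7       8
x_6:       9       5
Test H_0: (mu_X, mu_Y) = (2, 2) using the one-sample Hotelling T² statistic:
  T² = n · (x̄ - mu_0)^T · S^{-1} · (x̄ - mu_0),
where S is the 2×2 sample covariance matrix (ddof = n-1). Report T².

Step 1 — sample mean vector:
  mean(X) = (4 + 9 + 4 + 7 + 7 + 9) / 6 = 40/6 = 6.6667
  mean(Y) = (6 + 2 + 6 + 7 + 8 + 5) / 6 = 34/6 = 5.6667
  x̄ = (6.6667, 5.6667),  deviation x̄ - mu_0 = (6.6667, 5.6667) - (2, 2) = (4.6667, 3.6667).

Step 2 — sample covariance matrix, S[i,j] = (1/(n-1)) · Σ_k (x_{k,i} - mean_i) · (x_{k,j} - mean_j), divisor n-1 = 5:
  S[X,X] = ((-2.6667)·(-2.6667) + (2.3333)·(2.3333) + (-2.6667)·(-2.6667) + (0.3333)·(0.3333) + (0.3333)·(0.3333) + (2.3333)·(2.3333)) / 5 = 25.3333/5 = 5.0667
  S[X,Y] = ((-2.6667)·(0.3333) + (2.3333)·(-3.6667) + (-2.6667)·(0.3333) + (0.3333)·(1.3333) + (0.3333)·(2.3333) + (2.3333)·(-0.6667)) / 5 = -10.6667/5 = -2.1333
  S[Y,Y] = ((0.3333)·(0.3333) + (-3.6667)·(-3.6667) + (0.3333)·(0.3333) + (1.3333)·(1.3333) + (2.3333)·(2.3333) + (-0.6667)·(-0.6667)) / 5 = 21.3333/5 = 4.2667
  S = [[5.0667, -2.1333],
 [-2.1333, 4.2667]].

Step 3 — invert S. det(S) = 5.0667·4.2667 - (-2.1333)² = 17.0667.
  S^{-1} = (1/det) · [[d, -b], [-b, a]] = [[0.25, 0.125],
 [0.125, 0.2969]].

Step 4 — quadratic form (x̄ - mu_0)^T · S^{-1} · (x̄ - mu_0):
  S^{-1} · (x̄ - mu_0) = (1.625, 1.6719),
  (x̄ - mu_0)^T · [...] = (4.6667)·(1.625) + (3.6667)·(1.6719) = 13.7135.

Step 5 — scale by n: T² = 6 · 13.7135 = 82.2812.

T² ≈ 82.2812


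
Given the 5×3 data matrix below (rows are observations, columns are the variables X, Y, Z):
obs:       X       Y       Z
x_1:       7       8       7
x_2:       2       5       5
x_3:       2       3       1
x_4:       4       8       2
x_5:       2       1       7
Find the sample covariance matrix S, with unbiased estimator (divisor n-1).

Step 1 — column means:
  mean(X) = (7 + 2 + 2 + 4 + 2) / 5 = 17/5 = 3.4
  mean(Y) = (8 + 5 + 3 + 8 + 1) / 5 = 25/5 = 5
  mean(Z) = (7 + 5 + 1 + 2 + 7) / 5 = 22/5 = 4.4

Step 2 — sample covariance S[i,j] = (1/(n-1)) · Σ_k (x_{k,i} - mean_i) · (x_{k,j} - mean_j), with n-1 = 4.
  S[X,X] = ((3.6)·(3.6) + (-1.4)·(-1.4) + (-1.4)·(-1.4) + (0.6)·(0.6) + (-1.4)·(-1.4)) / 4 = 19.2/4 = 4.8
  S[X,Y] = ((3.6)·(3) + (-1.4)·(0) + (-1.4)·(-2) + (0.6)·(3) + (-1.4)·(-4)) / 4 = 21/4 = 5.25
  S[X,Z] = ((3.6)·(2.6) + (-1.4)·(0.6) + (-1.4)·(-3.4) + (0.6)·(-2.4) + (-1.4)·(2.6)) / 4 = 8.2/4 = 2.05
  S[Y,Y] = ((3)·(3) + (0)·(0) + (-2)·(-2) + (3)·(3) + (-4)·(-4)) / 4 = 38/4 = 9.5
  S[Y,Z] = ((3)·(2.6) + (0)·(0.6) + (-2)·(-3.4) + (3)·(-2.4) + (-4)·(2.6)) / 4 = -3/4 = -0.75
  S[Z,Z] = ((2.6)·(2.6) + (0.6)·(0.6) + (-3.4)·(-3.4) + (-2.4)·(-2.4) + (2.6)·(2.6)) / 4 = 31.2/4 = 7.8

S is symmetric (S[j,i] = S[i,j]). Assembling:

S = [[4.8, 5.25, 2.05],
 [5.25, 9.5, -0.75],
 [2.05, -0.75, 7.8]]


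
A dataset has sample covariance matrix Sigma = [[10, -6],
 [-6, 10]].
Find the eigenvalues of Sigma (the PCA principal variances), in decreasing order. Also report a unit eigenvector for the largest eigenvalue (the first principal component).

Step 1 — characteristic polynomial of 2×2 Sigma:
  det(Sigma - λI) = λ² - trace · λ + det = 0.
  trace = 10 + 10 = 20, det = 10·10 - (-6)² = 64.
Step 2 — discriminant:
  Δ = trace² - 4·det = 400 - 256 = 144.
Step 3 — eigenvalues:
  λ = (trace ± √Δ)/2 = (20 ± 12)/2,
  λ_1 = 16,  λ_2 = 4.

Step 4 — unit eigenvector for λ_1: solve (Sigma - λ_1 I)v = 0. First row:
  (10 - 16)·v_x + (-6)·v_y = 0, i.e. (-6)·v_x + (-6)·v_y = 0,
  so v ∝ (b, λ_1 - a) = (-6, 6); multiply by -1 so the first entry is positive: u = (6, -6).
  ||u|| = √((6)² + (-6)²) = √(72) ≈ 8.4853,
  v_1 = u/||u|| ≈ (0.7071, -0.7071) (||v_1|| = 1).

λ_1 = 16,  λ_2 = 4;  v_1 ≈ (0.7071, -0.7071)


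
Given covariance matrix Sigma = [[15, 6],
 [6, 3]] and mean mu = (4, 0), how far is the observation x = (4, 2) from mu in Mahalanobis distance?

Step 1 — centre the observation: (x - mu) = (0, 2).

Step 2 — invert Sigma. det(Sigma) = 15·3 - (6)² = 9.
  Sigma^{-1} = (1/det) · [[d, -b], [-b, a]] = [[0.3333, -0.6667],
 [-0.6667, 1.6667]].

Step 3 — form the quadratic (x - mu)^T · Sigma^{-1} · (x - mu):
  Sigma^{-1} · (x - mu) = (-1.3333, 3.3333).
  (x - mu)^T · [Sigma^{-1} · (x - mu)] = (0)·(-1.3333) + (2)·(3.3333) = 6.6667.

Step 4 — take square root: d = √(6.6667) ≈ 2.582.

d(x, mu) = √(6.6667) ≈ 2.582


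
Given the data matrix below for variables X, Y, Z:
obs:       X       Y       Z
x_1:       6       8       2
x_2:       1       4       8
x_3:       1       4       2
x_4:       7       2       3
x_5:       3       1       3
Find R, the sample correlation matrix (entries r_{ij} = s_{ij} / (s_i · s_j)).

Step 1 — column means:
  mean(X) = (6 + 1 + 1 + 7 + 3) / 5 = 18/5 = 3.6
  mean(Y) = (8 + 4 + 4 + 2 + 1) / 5 = 19/5 = 3.8
  mean(Z) = (2 + 8 + 2 + 3 + 3) / 5 = 18/5 = 3.6

Step 2 — sample variances and covariances s[i,j] = (1/(n-1)) · Σ_k (x_{k,i} - mean_i) · (x_{k,j} - mean_j), with n-1 = 4:
  s[X,X] = ((2.4)·(2.4) + (-2.6)·(-2.6) + (-2.6)·(-2.6) + (3.4)·(3.4) + (-0.6)·(-0.6)) / 4 = 31.2/4 = 7.8
  s[X,Y] = ((2.4)·(4.2) + (-2.6)·(0.2) + (-2.6)·(0.2) + (3.4)·(-1.8) + (-0.6)·(-2.8)) / 4 = 4.6/4 = 1.15
  s[X,Z] = ((2.4)·(-1.6) + (-2.6)·(4.4) + (-2.6)·(-1.6) + (3.4)·(-0.6) + (-0.6)·(-0.6)) / 4 = -12.8/4 = -3.2
  s[Y,Y] = ((4.2)·(4.2) + (0.2)·(0.2) + (0.2)·(0.2) + (-1.8)·(-1.8) + (-2.8)·(-2.8)) / 4 = 28.8/4 = 7.2
  s[Y,Z] = ((4.2)·(-1.6) + (0.2)·(4.4) + (0.2)·(-1.6) + (-1.8)·(-0.6) + (-2.8)·(-0.6)) / 4 = -3.4/4 = -0.85
  s[Z,Z] = ((-1.6)·(-1.6) + (4.4)·(4.4) + (-1.6)·(-1.6) + (-0.6)·(-0.6) + (-0.6)·(-0.6)) / 4 = 25.2/4 = 6.3
  Sample standard deviations s_i = √(s[i,i]):
  s(X) = √(7.8) = 2.7928
  s(Y) = √(7.2) = 2.6833
  s(Z) = √(6.3) = 2.51

Step 3 — r_{ij} = s_{ij} / (s_i · s_j):
  r[X,X] = 1 (diagonal).
  r[X,Y] = 1.15 / (2.7928 · 2.6833) = 1.15 / 7.494 = 0.1535
  r[X,Z] = -3.2 / (2.7928 · 2.51) = -3.2 / 7.01 = -0.4565
  r[Y,Y] = 1 (diagonal).
  r[Y,Z] = -0.85 / (2.6833 · 2.51) = -0.85 / 6.735 = -0.1262
  r[Z,Z] = 1 (diagonal).

R is symmetric with unit diagonal. Assembling:

R = [[1, 0.1535, -0.4565],
 [0.1535, 1, -0.1262],
 [-0.4565, -0.1262, 1]]


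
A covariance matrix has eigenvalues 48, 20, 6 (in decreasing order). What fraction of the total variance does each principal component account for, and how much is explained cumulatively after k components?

Step 1 — total variance = trace(Sigma) = Σ λ_i = 48 + 20 + 6 = 74.

Step 2 — fraction explained by component i = λ_i / Σ λ:
  PC1: 48/74 = 0.6486
  PC2: 20/74 = 0.2703
  PC3: 6/74 = 0.0811

Step 3 — cumulative fraction after k components = (λ_1 + ... + λ_k) / Σ λ:
  k = 1: 48/74 = 0.6486
  k = 2: (48 + 20)/74 = 68/74 = 0.9189
  k = 3: (48 + 20 + 6)/74 = 74/74 = 1

Summary (fraction, with percent):

explained: PC1 0.6486 (64.86%), PC2 0.2703 (27.03%), PC3 0.0811 (8.11%);  cumulative: 0.6486, 0.9189, 1


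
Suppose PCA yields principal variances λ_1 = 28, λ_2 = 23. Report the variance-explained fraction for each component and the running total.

Step 1 — total variance = trace(Sigma) = Σ λ_i = 28 + 23 = 51.

Step 2 — fraction explained by component i = λ_i / Σ λ:
  PC1: 28/51 = 0.549
  PC2: 23/51 = 0.451

Step 3 — cumulative fraction after k components = (λ_1 + ... + λ_k) / Σ λ:
  k = 1: 28/51 = 0.549
  k = 2: (28 + 23)/51 = 51/51 = 1

Summary (fraction, with percent):

explained: PC1 0.549 (54.9%), PC2 0.451 (45.1%);  cumulative: 0.549, 1


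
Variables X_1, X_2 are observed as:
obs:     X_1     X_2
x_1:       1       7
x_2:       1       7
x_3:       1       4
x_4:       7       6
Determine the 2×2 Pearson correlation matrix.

Step 1 — column means:
  mean(X_1) = (1 + 1 + 1 + 7) / 4 = 10/4 = 2.5
  mean(X_2) = (7 + 7 + 4 + 6) / 4 = 24/4 = 6

Step 2 — sample variances and covariances s[i,j] = (1/(n-1)) · Σ_k (x_{k,i} - mean_i) · (x_{k,j} - mean_j), with n-1 = 3:
  s[X_1,X_1] = ((-1.5)·(-1.5) + (-1.5)·(-1.5) + (-1.5)·(-1.5) + (4.5)·(4.5)) / 3 = 27/3 = 9
  s[X_1,X_2] = ((-1.5)·(1) + (-1.5)·(1) + (-1.5)·(-2) + (4.5)·(0)) / 3 = 0/3 = 0
  s[X_2,X_2] = ((1)·(1) + (1)·(1) + (-2)·(-2) + (0)·(0)) / 3 = 6/3 = 2
  Sample standard deviations s_i = √(s[i,i]):
  s(X_1) = √(9) = 3
  s(X_2) = √(2) = 1.4142

Step 3 — r_{ij} = s_{ij} / (s_i · s_j):
  r[X_1,X_1] = 1 (diagonal).
  r[X_1,X_2] = 0 / (3 · 1.4142) = 0 / 4.2426 = 0
  r[X_2,X_2] = 1 (diagonal).

R is symmetric with unit diagonal. Assembling:

R = [[1, 0],
 [0, 1]]


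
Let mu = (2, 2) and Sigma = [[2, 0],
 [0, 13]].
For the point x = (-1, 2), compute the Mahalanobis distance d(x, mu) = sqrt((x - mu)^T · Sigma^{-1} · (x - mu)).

Step 1 — centre the observation: (x - mu) = (-3, 0).

Step 2 — invert Sigma. det(Sigma) = 2·13 - (0)² = 26.
  Sigma^{-1} = (1/det) · [[d, -b], [-b, a]] = [[0.5, 0],
 [0, 0.0769]].

Step 3 — form the quadratic (x - mu)^T · Sigma^{-1} · (x - mu):
  Sigma^{-1} · (x - mu) = (-1.5, 0).
  (x - mu)^T · [Sigma^{-1} · (x - mu)] = (-3)·(-1.5) + (0)·(0) = 4.5.

Step 4 — take square root: d = √(4.5) ≈ 2.1213.

d(x, mu) = √(4.5) ≈ 2.1213


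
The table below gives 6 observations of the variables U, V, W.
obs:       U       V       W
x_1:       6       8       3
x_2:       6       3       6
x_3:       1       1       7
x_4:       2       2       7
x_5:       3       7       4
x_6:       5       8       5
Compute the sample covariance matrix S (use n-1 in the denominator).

Step 1 — column means:
  mean(U) = (6 + 6 + 1 + 2 + 3 + 5) / 6 = 23/6 = 3.8333
  mean(V) = (8 + 3 + 1 + 2 + 7 + 8) / 6 = 29/6 = 4.8333
  mean(W) = (3 + 6 + 7 + 7 + 4 + 5) / 6 = 32/6 = 5.3333

Step 2 — sample covariance S[i,j] = (1/(n-1)) · Σ_k (x_{k,i} - mean_i) · (x_{k,j} - mean_j), with n-1 = 5.
  S[U,U] = ((2.1667)·(2.1667) + (2.1667)·(2.1667) + (-2.8333)·(-2.8333) + (-1.8333)·(-1.8333) + (-0.8333)·(-0.8333) + (1.1667)·(1.1667)) / 5 = 22.8333/5 = 4.5667
  S[U,V] = ((2.1667)·(3.1667) + (2.1667)·(-1.8333) + (-2.8333)·(-3.8333) + (-1.8333)·(-2.8333) + (-0.8333)·(2.1667) + (1.1667)·(3.1667)) / 5 = 20.8333/5 = 4.1667
  S[U,W] = ((2.1667)·(-2.3333) + (2.1667)·(0.6667) + (-2.8333)·(1.6667) + (-1.8333)·(1.6667) + (-0.8333)·(-1.3333) + (1.1667)·(-0.3333)) / 5 = -10.6667/5 = -2.1333
  S[V,V] = ((3.1667)·(3.1667) + (-1.8333)·(-1.8333) + (-3.8333)·(-3.8333) + (-2.8333)·(-2.8333) + (2.1667)·(2.1667) + (3.1667)·(3.1667)) / 5 = 50.8333/5 = 10.1667
  S[V,W] = ((3.1667)·(-2.3333) + (-1.8333)·(0.6667) + (-3.8333)·(1.6667) + (-2.8333)·(1.6667) + (2.1667)·(-1.3333) + (3.1667)·(-0.3333)) / 5 = -23.6667/5 = -4.7333
  S[W,W] = ((-2.3333)·(-2.3333) + (0.6667)·(0.6667) + (1.6667)·(1.6667) + (1.6667)·(1.6667) + (-1.3333)·(-1.3333) + (-0.3333)·(-0.3333)) / 5 = 13.3333/5 = 2.6667

S is symmetric (S[j,i] = S[i,j]). Assembling:

S = [[4.5667, 4.1667, -2.1333],
 [4.1667, 10.1667, -4.7333],
 [-2.1333, -4.7333, 2.6667]]


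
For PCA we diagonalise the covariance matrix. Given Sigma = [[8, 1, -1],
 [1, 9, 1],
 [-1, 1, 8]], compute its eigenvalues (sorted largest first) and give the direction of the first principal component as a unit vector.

Step 1 — characteristic polynomial p(λ) = det(λI - Sigma) = λ³ - tr·λ² + c_1·λ - det, where tr = trace, c_1 = sum of the principal 2×2 minors, det = det(Sigma):
  tr = 8 + 9 + 8 = 25,
  c_1 = (8·9 - (1)²) + (8·8 - (-1)²) + (9·8 - (1)²) = 71 + 63 + 71 = 205,
  det = 8·(9·8 - (1)²) - (1)·((1)·8 - (1)·(-1)) + (-1)·((1)·(1) - 9·(-1)) = 8·(71) - (1)·(9) + (-1)·(10) = 549.
  So p(λ) = λ³ - 25λ² + 205λ - 549.
Step 2 — look for an integer root (rational root theorem: any rational root is an integer divisor of 549). Testing λ = 9:
  p(9) = 729 - 2025 + 1845 - 549 = 0  ✓
  Dividing out (λ - 9): p(λ) = (λ - 9)(λ² - 16λ + 61).
Step 3 — remaining eigenvalues from the quadratic λ² - 16λ + 61 = 0:
  Δ = 16² - 4·61 = 256 - 244 = 12,  λ = (16 ± √12)/2 = (16 ± 3.4641)/2 ≈ 9.7321 or 6.2679.
  Sorted: λ_1 = 9.7321,  λ_2 = 9,  λ_3 = 6.2679  (check: sum = 25 = tr ✓).

Step 4 — unit eigenvector for λ_1 ≈ 9.7321: v spans the null space of (Sigma - λ_1 I), whose rows are
  r_1 = (-1.7321, 1, -1),  r_2 = (1, -0.7321, 1),  r_3 = (-1, 1, -1.7321).
  v is orthogonal to every row, so take v ∝ r_1 × r_2 = ((1)·(1) - (-1)·(-0.7321), (-1)·(1) - (-1.7321)·(1), (-1.7321)·(-0.7321) - (1)·(1)) ≈ (0.2679, 0.7321, 0.2679).
  Let u = (0.2679, 0.7321, 0.2679).
  ||u|| = √((0.2679)² + (0.7321)² + (0.2679)²) = √(0.6795) ≈ 0.8243,  v_1 = u/||u|| ≈ (0.3251, 0.8881, 0.3251) (||v_1|| = 1).

λ_1 = 9.7321,  λ_2 = 9,  λ_3 = 6.2679;  v_1 ≈ (0.3251, 0.8881, 0.3251)


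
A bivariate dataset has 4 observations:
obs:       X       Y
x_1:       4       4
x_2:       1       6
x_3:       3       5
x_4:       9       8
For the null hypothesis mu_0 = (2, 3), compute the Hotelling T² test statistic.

Step 1 — sample mean vector:
  mean(X) = (4 + 1 + 3 + 9) / 4 = 17/4 = 4.25
  mean(Y) = (4 + 6 + 5 + 8) / 4 = 23/4 = 5.75
  x̄ = (4.25, 5.75),  deviation x̄ - mu_0 = (4.25, 5.75) - (2, 3) = (2.25, 2.75).

Step 2 — sample covariance matrix, S[i,j] = (1/(n-1)) · Σ_k (x_{k,i} - mean_i) · (x_{k,j} - mean_j), divisor n-1 = 3:
  S[X,X] = ((-0.25)·(-0.25) + (-3.25)·(-3.25) + (-1.25)·(-1.25) + (4.75)·(4.75)) / 3 = 34.75/3 = 11.5833
  S[X,Y] = ((-0.25)·(-1.75) + (-3.25)·(0.25) + (-1.25)·(-0.75) + (4.75)·(2.25)) / 3 = 11.25/3 = 3.75
  S[Y,Y] = ((-1.75)·(-1.75) + (0.25)·(0.25) + (-0.75)·(-0.75) + (2.25)·(2.25)) / 3 = 8.75/3 = 2.9167
  S = [[11.5833, 3.75],
 [3.75, 2.9167]].

Step 3 — invert S. det(S) = 11.5833·2.9167 - (3.75)² = 19.7222.
  S^{-1} = (1/det) · [[d, -b], [-b, a]] = [[0.1479, -0.1901],
 [-0.1901, 0.5873]].

Step 4 — quadratic form (x̄ - mu_0)^T · S^{-1} · (x̄ - mu_0):
  S^{-1} · (x̄ - mu_0) = (-0.1901, 1.1873),
  (x̄ - mu_0)^T · [...] = (2.25)·(-0.1901) + (2.75)·(1.1873) = 2.8373.

Step 5 — scale by n: T² = 4 · 2.8373 = 11.3493.

T² ≈ 11.3493


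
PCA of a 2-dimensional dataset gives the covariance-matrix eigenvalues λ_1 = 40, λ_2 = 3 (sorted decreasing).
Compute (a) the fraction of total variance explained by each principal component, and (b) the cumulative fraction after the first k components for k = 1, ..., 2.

Step 1 — total variance = trace(Sigma) = Σ λ_i = 40 + 3 = 43.

Step 2 — fraction explained by component i = λ_i / Σ λ:
  PC1: 40/43 = 0.9302
  PC2: 3/43 = 0.0698

Step 3 — cumulative fraction after k components = (λ_1 + ... + λ_k) / Σ λ:
  k = 1: 40/43 = 0.9302
  k = 2: (40 + 3)/43 = 43/43 = 1

Summary (fraction, with percent):

explained: PC1 0.9302 (93.02%), PC2 0.0698 (6.98%);  cumulative: 0.9302, 1


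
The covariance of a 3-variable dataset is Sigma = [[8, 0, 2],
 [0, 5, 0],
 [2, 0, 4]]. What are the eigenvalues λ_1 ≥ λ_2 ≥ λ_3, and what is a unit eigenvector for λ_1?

Step 1 — characteristic polynomial p(λ) = det(λI - Sigma) = λ³ - tr·λ² + c_1·λ - det, where tr = trace, c_1 = sum of the principal 2×2 minors, det = det(Sigma):
  tr = 8 + 5 + 4 = 17,
  c_1 = (8·5 - (0)²) + (8·4 - (2)²) + (5·4 - (0)²) = 40 + 28 + 20 = 88,
  det = 8·(5·4 - (0)²) - (0)·((0)·4 - (0)·(2)) + (2)·((0)·(0) - 5·(2)) = 8·(20) - (0)·(0) + (2)·(-10) = 140.
  So p(λ) = λ³ - 17λ² + 88λ - 140.
Step 2 — look for an integer root (rational root theorem: any rational root is an integer divisor of 140). Testing λ = 5:
  p(5) = 125 - 425 + 440 - 140 = 0  ✓
  Dividing out (λ - 5): p(λ) = (λ - 5)(λ² - 12λ + 28).
Step 3 — remaining eigenvalues from the quadratic λ² - 12λ + 28 = 0:
  Δ = 12² - 4·28 = 144 - 112 = 32,  λ = (12 ± √32)/2 = (12 ± 5.6569)/2 ≈ 8.8284 or 3.1716.
  Sorted: λ_1 = 8.8284,  λ_2 = 5,  λ_3 = 3.1716  (check: sum = 17 = tr ✓).

Step 4 — unit eigenvector for λ_1 ≈ 8.8284: v spans the null space of (Sigma - λ_1 I), whose rows are
  r_1 = (-0.8284, 0, 2),  r_2 = (0, -3.8284, 0),  r_3 = (2, 0, -4.8284).
  v is orthogonal to every row, so take v ∝ r_1 × r_2 = ((0)·(0) - (2)·(-3.8284), (2)·(0) - (-0.8284)·(0), (-0.8284)·(-3.8284) - (0)·(0)) ≈ (7.6569, 0, 3.1716).
  Let u = (7.6569, 0, 3.1716).
  ||u|| = √((7.6569)² + (0)² + (3.1716)²) = √(68.6863) ≈ 8.2877,  v_1 = u/||u|| ≈ (0.9239, 0, 0.3827) (||v_1|| = 1).

λ_1 = 8.8284,  λ_2 = 5,  λ_3 = 3.1716;  v_1 ≈ (0.9239, 0, 0.3827)


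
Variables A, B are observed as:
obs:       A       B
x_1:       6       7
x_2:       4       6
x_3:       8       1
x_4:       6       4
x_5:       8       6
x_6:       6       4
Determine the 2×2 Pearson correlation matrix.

Step 1 — column means:
  mean(A) = (6 + 4 + 8 + 6 + 8 + 6) / 6 = 38/6 = 6.3333
  mean(B) = (7 + 6 + 1 + 4 + 6 + 4) / 6 = 28/6 = 4.6667

Step 2 — sample variances and covariances s[i,j] = (1/(n-1)) · Σ_k (x_{k,i} - mean_i) · (x_{k,j} - mean_j), with n-1 = 5:
  s[A,A] = ((-0.3333)·(-0.3333) + (-2.3333)·(-2.3333) + (1.6667)·(1.6667) + (-0.3333)·(-0.3333) + (1.6667)·(1.6667) + (-0.3333)·(-0.3333)) / 5 = 11.3333/5 = 2.2667
  s[A,B] = ((-0.3333)·(2.3333) + (-2.3333)·(1.3333) + (1.6667)·(-3.6667) + (-0.3333)·(-0.6667) + (1.6667)·(1.3333) + (-0.3333)·(-0.6667)) / 5 = -7.3333/5 = -1.4667
  s[B,B] = ((2.3333)·(2.3333) + (1.3333)·(1.3333) + (-3.6667)·(-3.6667) + (-0.6667)·(-0.6667) + (1.3333)·(1.3333) + (-0.6667)·(-0.6667)) / 5 = 23.3333/5 = 4.6667
  Sample standard deviations s_i = √(s[i,i]):
  s(A) = √(2.2667) = 1.5055
  s(B) = √(4.6667) = 2.1602

Step 3 — r_{ij} = s_{ij} / (s_i · s_j):
  r[A,A] = 1 (diagonal).
  r[A,B] = -1.4667 / (1.5055 · 2.1602) = -1.4667 / 3.2523 = -0.451
  r[B,B] = 1 (diagonal).

R is symmetric with unit diagonal. Assembling:

R = [[1, -0.451],
 [-0.451, 1]]


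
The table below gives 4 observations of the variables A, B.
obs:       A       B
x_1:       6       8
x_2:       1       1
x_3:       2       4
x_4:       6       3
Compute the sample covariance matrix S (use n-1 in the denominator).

Step 1 — column means:
  mean(A) = (6 + 1 + 2 + 6) / 4 = 15/4 = 3.75
  mean(B) = (8 + 1 + 4 + 3) / 4 = 16/4 = 4

Step 2 — sample covariance S[i,j] = (1/(n-1)) · Σ_k (x_{k,i} - mean_i) · (x_{k,j} - mean_j), with n-1 = 3.
  S[A,A] = ((2.25)·(2.25) + (-2.75)·(-2.75) + (-1.75)·(-1.75) + (2.25)·(2.25)) / 3 = 20.75/3 = 6.9167
  S[A,B] = ((2.25)·(4) + (-2.75)·(-3) + (-1.75)·(0) + (2.25)·(-1)) / 3 = 15/3 = 5
  S[B,B] = ((4)·(4) + (-3)·(-3) + (0)·(0) + (-1)·(-1)) / 3 = 26/3 = 8.6667

S is symmetric (S[j,i] = S[i,j]). Assembling:

S = [[6.9167, 5],
 [5, 8.6667]]


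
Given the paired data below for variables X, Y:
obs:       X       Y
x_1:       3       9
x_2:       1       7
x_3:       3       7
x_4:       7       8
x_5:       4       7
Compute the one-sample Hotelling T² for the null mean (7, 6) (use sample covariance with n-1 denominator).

Step 1 — sample mean vector:
  mean(X) = (3 + 1 + 3 + 7 + 4) / 5 = 18/5 = 3.6
  mean(Y) = (9 + 7 + 7 + 8 + 7) / 5 = 38/5 = 7.6
  x̄ = (3.6, 7.6),  deviation x̄ - mu_0 = (3.6, 7.6) - (7, 6) = (-3.4, 1.6).

Step 2 — sample covariance matrix, S[i,j] = (1/(n-1)) · Σ_k (x_{k,i} - mean_i) · (x_{k,j} - mean_j), divisor n-1 = 4:
  S[X,X] = ((-0.6)·(-0.6) + (-2.6)·(-2.6) + (-0.6)·(-0.6) + (3.4)·(3.4) + (0.4)·(0.4)) / 4 = 19.2/4 = 4.8
  S[X,Y] = ((-0.6)·(1.4) + (-2.6)·(-0.6) + (-0.6)·(-0.6) + (3.4)·(0.4) + (0.4)·(-0.6)) / 4 = 2.2/4 = 0.55
  S[Y,Y] = ((1.4)·(1.4) + (-0.6)·(-0.6) + (-0.6)·(-0.6) + (0.4)·(0.4) + (-0.6)·(-0.6)) / 4 = 3.2/4 = 0.8
  S = [[4.8, 0.55],
 [0.55, 0.8]].

Step 3 — invert S. det(S) = 4.8·0.8 - (0.55)² = 3.5375.
  S^{-1} = (1/det) · [[d, -b], [-b, a]] = [[0.2261, -0.1555],
 [-0.1555, 1.3569]].

Step 4 — quadratic form (x̄ - mu_0)^T · S^{-1} · (x̄ - mu_0):
  S^{-1} · (x̄ - mu_0) = (-1.0177, 2.6996),
  (x̄ - mu_0)^T · [...] = (-3.4)·(-1.0177) + (1.6)·(2.6996) = 7.7795.

Step 5 — scale by n: T² = 5 · 7.7795 = 38.8975.

T² ≈ 38.8975
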